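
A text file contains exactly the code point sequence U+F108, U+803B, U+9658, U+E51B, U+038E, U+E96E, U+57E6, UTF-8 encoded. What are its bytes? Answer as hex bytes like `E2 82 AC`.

EF 84 88 E8 80 BB E9 99 98 EE 94 9B CE 8E EE A5 AE E5 9F A6

U+F108: 3-byte form → EF 84 88.
U+803B: 3-byte form → E8 80 BB.
U+9658: 3-byte form → E9 99 98.
U+E51B: 3-byte form → EE 94 9B.
U+038E: 2-byte form → CE 8E.
U+E96E: 3-byte form → EE A5 AE.
U+57E6: 3-byte form → E5 9F A6.
Concatenated (20 bytes): EF 84 88 E8 80 BB E9 99 98 EE 94 9B CE 8E EE A5 AE E5 9F A6.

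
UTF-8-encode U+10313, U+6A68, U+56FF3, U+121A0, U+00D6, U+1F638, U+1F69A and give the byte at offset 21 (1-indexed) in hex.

0xB8

1-indexed offset 21 is 0-indexed offset 20.
U+10313 → 4-byte form F0 90 8C 93 at offsets 0–3.
U+6A68 → 3-byte form E6 A9 A8 at offsets 4–6.
U+56FF3 → 4-byte form F1 96 BF B3 at offsets 7–10.
U+121A0 → 4-byte form F0 92 86 A0 at offsets 11–14.
U+00D6 → 2-byte form C3 96 at offsets 15–16.
U+1F638 → 4-byte form F0 9F 98 B8 at offsets 17–20.
Offset 20 falls in char 6's range; it's byte 4 of F0 9F 98 B8 = 0xB8.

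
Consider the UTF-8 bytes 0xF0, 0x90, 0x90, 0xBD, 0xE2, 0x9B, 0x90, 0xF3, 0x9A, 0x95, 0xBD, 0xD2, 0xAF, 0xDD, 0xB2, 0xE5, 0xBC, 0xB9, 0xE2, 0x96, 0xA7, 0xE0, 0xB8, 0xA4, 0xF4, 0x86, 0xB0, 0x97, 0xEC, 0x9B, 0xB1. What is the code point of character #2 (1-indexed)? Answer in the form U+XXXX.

U+26D0

Offset 0: leading byte 0xF0 = 11110000 → 4-byte char #1 = F0 90 90 BD.
Offset 4: leading byte 0xE2 = 11100010 → 3-byte char #2 = E2 9B 90.
Leading byte 0xE2 = 11100010 matches 1110xxxx → 3-byte sequence.
Byte 1: 0xE2 = 11100010, payload 0010 (4 bits).
Byte 2: 0x9B = 10011011 (10xxxxxx ✓), payload 011011.
Byte 3: 0x90 = 10010000 (10xxxxxx ✓), payload 010000.
Concatenate: 0010011011010000 = 0x26D0 (16 bits → U+26D0).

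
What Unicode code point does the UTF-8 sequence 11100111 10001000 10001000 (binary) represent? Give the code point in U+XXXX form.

Leading byte 0xE7 = 11100111 matches 1110xxxx → 3-byte sequence.
Byte 1: 0xE7 = 11100111, payload 0111 (4 bits).
Byte 2: 0x88 = 10001000 (10xxxxxx ✓), payload 001000.
Byte 3: 0x88 = 10001000 (10xxxxxx ✓), payload 001000.
Concatenate: 0111001000001000 = 0x7208 (16 bits → U+7208).

U+7208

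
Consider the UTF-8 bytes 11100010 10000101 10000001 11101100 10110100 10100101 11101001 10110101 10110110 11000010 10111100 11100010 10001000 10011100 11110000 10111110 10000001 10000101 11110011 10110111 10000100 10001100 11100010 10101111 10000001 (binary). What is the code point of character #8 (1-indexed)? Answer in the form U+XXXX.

Offset 0: leading byte 0xE2 = 11100010 → 3-byte char #1 = E2 85 81.
Offset 3: leading byte 0xEC = 11101100 → 3-byte char #2 = EC B4 A5.
Offset 6: leading byte 0xE9 = 11101001 → 3-byte char #3 = E9 B5 B6.
Offset 9: leading byte 0xC2 = 11000010 → 2-byte char #4 = C2 BC.
Offset 11: leading byte 0xE2 = 11100010 → 3-byte char #5 = E2 88 9C.
Offset 14: leading byte 0xF0 = 11110000 → 4-byte char #6 = F0 BE 81 85.
Offset 18: leading byte 0xF3 = 11110011 → 4-byte char #7 = F3 B7 84 8C.
Offset 22: leading byte 0xE2 = 11100010 → 3-byte char #8 = E2 AF 81.
Leading byte 0xE2 = 11100010 matches 1110xxxx → 3-byte sequence.
Byte 1: 0xE2 = 11100010, payload 0010 (4 bits).
Byte 2: 0xAF = 10101111 (10xxxxxx ✓), payload 101111.
Byte 3: 0x81 = 10000001 (10xxxxxx ✓), payload 000001.
Concatenate: 0010101111000001 = 0x2BC1 (16 bits → U+2BC1).

U+2BC1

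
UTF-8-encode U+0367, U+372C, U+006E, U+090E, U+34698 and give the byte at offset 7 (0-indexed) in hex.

U+0367 → 2-byte form CD A7 at offsets 0–1.
U+372C → 3-byte form E3 9C AC at offsets 2–4.
U+006E → 1-byte form 6E at offsets 5–5.
U+090E → 3-byte form E0 A4 8E at offsets 6–8.
Offset 7 falls in char 4's range; it's byte 2 of E0 A4 8E = 0xA4.

0xA4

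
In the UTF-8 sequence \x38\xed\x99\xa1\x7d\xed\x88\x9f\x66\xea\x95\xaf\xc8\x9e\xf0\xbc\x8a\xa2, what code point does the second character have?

Offset 0: leading byte 0x38 = 00111000 → 1-byte char #1 = 38.
Offset 1: leading byte 0xED = 11101101 → 3-byte char #2 = ED 99 A1.
Leading byte 0xED = 11101101 matches 1110xxxx → 3-byte sequence.
Byte 1: 0xED = 11101101, payload 1101 (4 bits).
Byte 2: 0x99 = 10011001 (10xxxxxx ✓), payload 011001.
Byte 3: 0xA1 = 10100001 (10xxxxxx ✓), payload 100001.
Concatenate: 1101011001100001 = 0xD661 (16 bits → U+D661).

U+D661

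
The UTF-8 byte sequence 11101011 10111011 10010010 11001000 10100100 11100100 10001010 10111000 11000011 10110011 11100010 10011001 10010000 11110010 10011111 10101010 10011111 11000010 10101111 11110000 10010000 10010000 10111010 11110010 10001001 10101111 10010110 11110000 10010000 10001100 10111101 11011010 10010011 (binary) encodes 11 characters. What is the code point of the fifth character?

Offset 0: leading byte 0xEB = 11101011 → 3-byte char #1 = EB BB 92.
Offset 3: leading byte 0xC8 = 11001000 → 2-byte char #2 = C8 A4.
Offset 5: leading byte 0xE4 = 11100100 → 3-byte char #3 = E4 8A B8.
Offset 8: leading byte 0xC3 = 11000011 → 2-byte char #4 = C3 B3.
Offset 10: leading byte 0xE2 = 11100010 → 3-byte char #5 = E2 99 90.
Leading byte 0xE2 = 11100010 matches 1110xxxx → 3-byte sequence.
Byte 1: 0xE2 = 11100010, payload 0010 (4 bits).
Byte 2: 0x99 = 10011001 (10xxxxxx ✓), payload 011001.
Byte 3: 0x90 = 10010000 (10xxxxxx ✓), payload 010000.
Concatenate: 0010011001010000 = 0x2650 (16 bits → U+2650).

U+2650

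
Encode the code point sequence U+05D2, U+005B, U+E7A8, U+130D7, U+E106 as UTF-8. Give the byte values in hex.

U+05D2: 2-byte form → D7 92.
U+005B: 1-byte form → 5B.
U+E7A8: 3-byte form → EE 9E A8.
U+130D7: 4-byte form → F0 93 83 97.
U+E106: 3-byte form → EE 84 86.
Concatenated (13 bytes): D7 92 5B EE 9E A8 F0 93 83 97 EE 84 86.

D7 92 5B EE 9E A8 F0 93 83 97 EE 84 86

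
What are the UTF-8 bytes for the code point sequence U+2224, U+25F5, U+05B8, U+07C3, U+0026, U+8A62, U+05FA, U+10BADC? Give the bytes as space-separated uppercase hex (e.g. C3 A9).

E2 88 A4 E2 97 B5 D6 B8 DF 83 26 E8 A9 A2 D7 BA F4 8B AB 9C

U+2224: 3-byte form → E2 88 A4.
U+25F5: 3-byte form → E2 97 B5.
U+05B8: 2-byte form → D6 B8.
U+07C3: 2-byte form → DF 83.
U+0026: 1-byte form → 26.
U+8A62: 3-byte form → E8 A9 A2.
U+05FA: 2-byte form → D7 BA.
U+10BADC: 4-byte form → F4 8B AB 9C.
Concatenated (20 bytes): E2 88 A4 E2 97 B5 D6 B8 DF 83 26 E8 A9 A2 D7 BA F4 8B AB 9C.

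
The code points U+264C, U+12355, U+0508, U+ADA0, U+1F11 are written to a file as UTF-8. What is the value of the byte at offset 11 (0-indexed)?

0xA0

U+264C → 3-byte form E2 99 8C at offsets 0–2.
U+12355 → 4-byte form F0 92 8D 95 at offsets 3–6.
U+0508 → 2-byte form D4 88 at offsets 7–8.
U+ADA0 → 3-byte form EA B6 A0 at offsets 9–11.
Offset 11 falls in char 4's range; it's byte 3 of EA B6 A0 = 0xA0.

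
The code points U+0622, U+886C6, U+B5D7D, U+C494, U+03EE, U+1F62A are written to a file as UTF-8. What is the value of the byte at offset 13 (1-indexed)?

0x94

1-indexed offset 13 is 0-indexed offset 12.
U+0622 → 2-byte form D8 A2 at offsets 0–1.
U+886C6 → 4-byte form F2 88 9B 86 at offsets 2–5.
U+B5D7D → 4-byte form F2 B5 B5 BD at offsets 6–9.
U+C494 → 3-byte form EC 92 94 at offsets 10–12.
Offset 12 falls in char 4's range; it's byte 3 of EC 92 94 = 0x94.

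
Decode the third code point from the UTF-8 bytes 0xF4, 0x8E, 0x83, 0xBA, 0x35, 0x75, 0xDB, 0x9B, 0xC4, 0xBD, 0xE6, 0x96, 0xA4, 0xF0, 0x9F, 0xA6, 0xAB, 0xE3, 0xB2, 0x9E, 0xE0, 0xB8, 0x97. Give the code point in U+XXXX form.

U+0075

Offset 0: leading byte 0xF4 = 11110100 → 4-byte char #1 = F4 8E 83 BA.
Offset 4: leading byte 0x35 = 00110101 → 1-byte char #2 = 35.
Offset 5: leading byte 0x75 = 01110101 → 1-byte char #3 = 75.
Leading byte 0x75 = 01110101 matches 0xxxxxxx → 1-byte sequence.
Byte 1: 0x75 = 01110101, payload 1110101 (7 bits).
Concatenate: 1110101 = 0x75 (7 bits → U+0075).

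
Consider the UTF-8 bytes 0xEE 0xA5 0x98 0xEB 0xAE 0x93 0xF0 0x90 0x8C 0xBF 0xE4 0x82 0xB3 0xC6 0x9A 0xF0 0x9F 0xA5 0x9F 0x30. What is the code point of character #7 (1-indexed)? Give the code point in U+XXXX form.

U+0030

Offset 0: leading byte 0xEE = 11101110 → 3-byte char #1 = EE A5 98.
Offset 3: leading byte 0xEB = 11101011 → 3-byte char #2 = EB AE 93.
Offset 6: leading byte 0xF0 = 11110000 → 4-byte char #3 = F0 90 8C BF.
Offset 10: leading byte 0xE4 = 11100100 → 3-byte char #4 = E4 82 B3.
Offset 13: leading byte 0xC6 = 11000110 → 2-byte char #5 = C6 9A.
Offset 15: leading byte 0xF0 = 11110000 → 4-byte char #6 = F0 9F A5 9F.
Offset 19: leading byte 0x30 = 00110000 → 1-byte char #7 = 30.
Leading byte 0x30 = 00110000 matches 0xxxxxxx → 1-byte sequence.
Byte 1: 0x30 = 00110000, payload 0110000 (7 bits).
Concatenate: 0110000 = 0x30 (7 bits → U+0030).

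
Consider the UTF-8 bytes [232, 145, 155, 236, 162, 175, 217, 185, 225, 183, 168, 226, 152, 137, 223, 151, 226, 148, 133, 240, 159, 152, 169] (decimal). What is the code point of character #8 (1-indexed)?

Offset 0: leading byte 0xE8 = 11101000 → 3-byte char #1 = E8 91 9B.
Offset 3: leading byte 0xEC = 11101100 → 3-byte char #2 = EC A2 AF.
Offset 6: leading byte 0xD9 = 11011001 → 2-byte char #3 = D9 B9.
Offset 8: leading byte 0xE1 = 11100001 → 3-byte char #4 = E1 B7 A8.
Offset 11: leading byte 0xE2 = 11100010 → 3-byte char #5 = E2 98 89.
Offset 14: leading byte 0xDF = 11011111 → 2-byte char #6 = DF 97.
Offset 16: leading byte 0xE2 = 11100010 → 3-byte char #7 = E2 94 85.
Offset 19: leading byte 0xF0 = 11110000 → 4-byte char #8 = F0 9F 98 A9.
Leading byte 0xF0 = 11110000 matches 11110xxx → 4-byte sequence.
Byte 1: 0xF0 = 11110000, payload 000 (3 bits).
Byte 2: 0x9F = 10011111 (10xxxxxx ✓), payload 011111.
Byte 3: 0x98 = 10011000 (10xxxxxx ✓), payload 011000.
Byte 4: 0xA9 = 10101001 (10xxxxxx ✓), payload 101001.
Concatenate: 000011111011000101001 = 0x1F629 (21 bits → U+1F629).

U+1F629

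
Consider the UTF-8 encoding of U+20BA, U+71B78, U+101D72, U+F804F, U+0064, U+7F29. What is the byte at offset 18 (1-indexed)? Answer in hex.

1-indexed offset 18 is 0-indexed offset 17.
U+20BA → 3-byte form E2 82 BA at offsets 0–2.
U+71B78 → 4-byte form F1 B1 AD B8 at offsets 3–6.
U+101D72 → 4-byte form F4 81 B5 B2 at offsets 7–10.
U+F804F → 4-byte form F3 B8 81 8F at offsets 11–14.
U+0064 → 1-byte form 64 at offsets 15–15.
U+7F29 → 3-byte form E7 BC A9 at offsets 16–18.
Offset 17 falls in char 6's range; it's byte 2 of E7 BC A9 = 0xBC.

0xBC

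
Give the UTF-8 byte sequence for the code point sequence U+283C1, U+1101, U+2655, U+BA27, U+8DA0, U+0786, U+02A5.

F0 A8 8F 81 E1 84 81 E2 99 95 EB A8 A7 E8 B6 A0 DE 86 CA A5

U+283C1: 4-byte form → F0 A8 8F 81.
U+1101: 3-byte form → E1 84 81.
U+2655: 3-byte form → E2 99 95.
U+BA27: 3-byte form → EB A8 A7.
U+8DA0: 3-byte form → E8 B6 A0.
U+0786: 2-byte form → DE 86.
U+02A5: 2-byte form → CA A5.
Concatenated (20 bytes): F0 A8 8F 81 E1 84 81 E2 99 95 EB A8 A7 E8 B6 A0 DE 86 CA A5.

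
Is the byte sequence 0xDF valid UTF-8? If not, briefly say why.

invalid (sequence truncated)

Leading byte 0xDF = 11011111 → 2-byte form, but only 1 byte is present.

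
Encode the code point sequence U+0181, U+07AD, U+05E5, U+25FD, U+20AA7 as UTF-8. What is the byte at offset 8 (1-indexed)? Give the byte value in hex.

0x97

1-indexed offset 8 is 0-indexed offset 7.
U+0181 → 2-byte form C6 81 at offsets 0–1.
U+07AD → 2-byte form DE AD at offsets 2–3.
U+05E5 → 2-byte form D7 A5 at offsets 4–5.
U+25FD → 3-byte form E2 97 BD at offsets 6–8.
Offset 7 falls in char 4's range; it's byte 2 of E2 97 BD = 0x97.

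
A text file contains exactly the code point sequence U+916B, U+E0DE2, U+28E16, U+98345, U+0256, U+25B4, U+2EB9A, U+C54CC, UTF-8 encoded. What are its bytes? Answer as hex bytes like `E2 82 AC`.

E9 85 AB F3 A0 B7 A2 F0 A8 B8 96 F2 98 8D 85 C9 96 E2 96 B4 F0 AE AE 9A F3 85 93 8C

U+916B: 3-byte form → E9 85 AB.
U+E0DE2: 4-byte form → F3 A0 B7 A2.
U+28E16: 4-byte form → F0 A8 B8 96.
U+98345: 4-byte form → F2 98 8D 85.
U+0256: 2-byte form → C9 96.
U+25B4: 3-byte form → E2 96 B4.
U+2EB9A: 4-byte form → F0 AE AE 9A.
U+C54CC: 4-byte form → F3 85 93 8C.
Concatenated (28 bytes): E9 85 AB F3 A0 B7 A2 F0 A8 B8 96 F2 98 8D 85 C9 96 E2 96 B4 F0 AE AE 9A F3 85 93 8C.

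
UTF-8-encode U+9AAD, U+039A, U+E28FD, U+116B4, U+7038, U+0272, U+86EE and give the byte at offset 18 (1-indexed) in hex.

0xB2

1-indexed offset 18 is 0-indexed offset 17.
U+9AAD → 3-byte form E9 AA AD at offsets 0–2.
U+039A → 2-byte form CE 9A at offsets 3–4.
U+E28FD → 4-byte form F3 A2 A3 BD at offsets 5–8.
U+116B4 → 4-byte form F0 91 9A B4 at offsets 9–12.
U+7038 → 3-byte form E7 80 B8 at offsets 13–15.
U+0272 → 2-byte form C9 B2 at offsets 16–17.
Offset 17 falls in char 6's range; it's byte 2 of C9 B2 = 0xB2.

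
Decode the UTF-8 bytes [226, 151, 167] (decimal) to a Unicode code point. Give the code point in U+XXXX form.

Leading byte 0xE2 = 11100010 matches 1110xxxx → 3-byte sequence.
Byte 1: 0xE2 = 11100010, payload 0010 (4 bits).
Byte 2: 0x97 = 10010111 (10xxxxxx ✓), payload 010111.
Byte 3: 0xA7 = 10100111 (10xxxxxx ✓), payload 100111.
Concatenate: 0010010111100111 = 0x25E7 (16 bits → U+25E7).

U+25E7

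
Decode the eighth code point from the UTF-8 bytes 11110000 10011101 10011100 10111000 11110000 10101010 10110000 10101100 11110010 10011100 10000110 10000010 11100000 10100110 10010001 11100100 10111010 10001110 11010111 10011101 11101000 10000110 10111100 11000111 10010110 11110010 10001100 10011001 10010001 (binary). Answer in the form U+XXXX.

Offset 0: leading byte 0xF0 = 11110000 → 4-byte char #1 = F0 9D 9C B8.
Offset 4: leading byte 0xF0 = 11110000 → 4-byte char #2 = F0 AA B0 AC.
Offset 8: leading byte 0xF2 = 11110010 → 4-byte char #3 = F2 9C 86 82.
Offset 12: leading byte 0xE0 = 11100000 → 3-byte char #4 = E0 A6 91.
Offset 15: leading byte 0xE4 = 11100100 → 3-byte char #5 = E4 BA 8E.
Offset 18: leading byte 0xD7 = 11010111 → 2-byte char #6 = D7 9D.
Offset 20: leading byte 0xE8 = 11101000 → 3-byte char #7 = E8 86 BC.
Offset 23: leading byte 0xC7 = 11000111 → 2-byte char #8 = C7 96.
Leading byte 0xC7 = 11000111 matches 110xxxxx → 2-byte sequence.
Byte 1: 0xC7 = 11000111, payload 00111 (5 bits).
Byte 2: 0x96 = 10010110 (10xxxxxx ✓), payload 010110.
Concatenate: 00111010110 = 0x1D6 (11 bits → U+01D6).

U+01D6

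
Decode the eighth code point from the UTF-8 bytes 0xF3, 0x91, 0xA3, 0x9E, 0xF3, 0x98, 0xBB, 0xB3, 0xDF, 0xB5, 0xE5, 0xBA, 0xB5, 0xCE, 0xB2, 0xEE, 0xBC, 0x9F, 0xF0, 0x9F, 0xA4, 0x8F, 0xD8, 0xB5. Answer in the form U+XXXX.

U+0635

Offset 0: leading byte 0xF3 = 11110011 → 4-byte char #1 = F3 91 A3 9E.
Offset 4: leading byte 0xF3 = 11110011 → 4-byte char #2 = F3 98 BB B3.
Offset 8: leading byte 0xDF = 11011111 → 2-byte char #3 = DF B5.
Offset 10: leading byte 0xE5 = 11100101 → 3-byte char #4 = E5 BA B5.
Offset 13: leading byte 0xCE = 11001110 → 2-byte char #5 = CE B2.
Offset 15: leading byte 0xEE = 11101110 → 3-byte char #6 = EE BC 9F.
Offset 18: leading byte 0xF0 = 11110000 → 4-byte char #7 = F0 9F A4 8F.
Offset 22: leading byte 0xD8 = 11011000 → 2-byte char #8 = D8 B5.
Leading byte 0xD8 = 11011000 matches 110xxxxx → 2-byte sequence.
Byte 1: 0xD8 = 11011000, payload 11000 (5 bits).
Byte 2: 0xB5 = 10110101 (10xxxxxx ✓), payload 110101.
Concatenate: 11000110101 = 0x635 (11 bits → U+0635).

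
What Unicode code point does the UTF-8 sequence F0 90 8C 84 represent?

U+10304

Leading byte 0xF0 = 11110000 matches 11110xxx → 4-byte sequence.
Byte 1: 0xF0 = 11110000, payload 000 (3 bits).
Byte 2: 0x90 = 10010000 (10xxxxxx ✓), payload 010000.
Byte 3: 0x8C = 10001100 (10xxxxxx ✓), payload 001100.
Byte 4: 0x84 = 10000100 (10xxxxxx ✓), payload 000100.
Concatenate: 000010000001100000100 = 0x10304 (21 bits → U+10304).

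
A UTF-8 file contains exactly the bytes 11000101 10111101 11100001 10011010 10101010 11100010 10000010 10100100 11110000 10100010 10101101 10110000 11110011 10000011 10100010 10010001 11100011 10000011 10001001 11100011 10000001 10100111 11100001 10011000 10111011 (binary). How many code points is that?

Byte at offset 0: 0xC5 = 11000101 → 2-byte char (#1). Advance 2.
Byte at offset 2: 0xE1 = 11100001 → 3-byte char (#2). Advance 3.
Byte at offset 5: 0xE2 = 11100010 → 3-byte char (#3). Advance 3.
Byte at offset 8: 0xF0 = 11110000 → 4-byte char (#4). Advance 4.
Byte at offset 12: 0xF3 = 11110011 → 4-byte char (#5). Advance 4.
Byte at offset 16: 0xE3 = 11100011 → 3-byte char (#6). Advance 3.
Byte at offset 19: 0xE3 = 11100011 → 3-byte char (#7). Advance 3.
Byte at offset 22: 0xE1 = 11100001 → 3-byte char (#8). Advance 3.
Reached end at offset 25 after 8 code points.

8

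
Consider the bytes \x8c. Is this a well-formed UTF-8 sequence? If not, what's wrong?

Byte 0x8C = 10001100 has the form 10xxxxxx — a continuation byte — but there is no preceding leading byte.

invalid (continuation byte with no leading byte)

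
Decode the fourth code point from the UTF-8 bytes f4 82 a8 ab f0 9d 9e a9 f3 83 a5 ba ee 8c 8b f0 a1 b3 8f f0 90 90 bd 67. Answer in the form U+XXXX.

Offset 0: leading byte 0xF4 = 11110100 → 4-byte char #1 = F4 82 A8 AB.
Offset 4: leading byte 0xF0 = 11110000 → 4-byte char #2 = F0 9D 9E A9.
Offset 8: leading byte 0xF3 = 11110011 → 4-byte char #3 = F3 83 A5 BA.
Offset 12: leading byte 0xEE = 11101110 → 3-byte char #4 = EE 8C 8B.
Leading byte 0xEE = 11101110 matches 1110xxxx → 3-byte sequence.
Byte 1: 0xEE = 11101110, payload 1110 (4 bits).
Byte 2: 0x8C = 10001100 (10xxxxxx ✓), payload 001100.
Byte 3: 0x8B = 10001011 (10xxxxxx ✓), payload 001011.
Concatenate: 1110001100001011 = 0xE30B (16 bits → U+E30B).

U+E30B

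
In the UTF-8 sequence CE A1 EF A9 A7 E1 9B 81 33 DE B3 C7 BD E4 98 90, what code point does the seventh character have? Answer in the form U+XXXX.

U+4610

Offset 0: leading byte 0xCE = 11001110 → 2-byte char #1 = CE A1.
Offset 2: leading byte 0xEF = 11101111 → 3-byte char #2 = EF A9 A7.
Offset 5: leading byte 0xE1 = 11100001 → 3-byte char #3 = E1 9B 81.
Offset 8: leading byte 0x33 = 00110011 → 1-byte char #4 = 33.
Offset 9: leading byte 0xDE = 11011110 → 2-byte char #5 = DE B3.
Offset 11: leading byte 0xC7 = 11000111 → 2-byte char #6 = C7 BD.
Offset 13: leading byte 0xE4 = 11100100 → 3-byte char #7 = E4 98 90.
Leading byte 0xE4 = 11100100 matches 1110xxxx → 3-byte sequence.
Byte 1: 0xE4 = 11100100, payload 0100 (4 bits).
Byte 2: 0x98 = 10011000 (10xxxxxx ✓), payload 011000.
Byte 3: 0x90 = 10010000 (10xxxxxx ✓), payload 010000.
Concatenate: 0100011000010000 = 0x4610 (16 bits → U+4610).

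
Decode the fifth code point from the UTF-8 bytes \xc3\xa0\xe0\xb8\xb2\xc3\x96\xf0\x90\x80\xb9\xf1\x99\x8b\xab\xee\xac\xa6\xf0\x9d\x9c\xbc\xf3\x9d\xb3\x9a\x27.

Offset 0: leading byte 0xC3 = 11000011 → 2-byte char #1 = C3 A0.
Offset 2: leading byte 0xE0 = 11100000 → 3-byte char #2 = E0 B8 B2.
Offset 5: leading byte 0xC3 = 11000011 → 2-byte char #3 = C3 96.
Offset 7: leading byte 0xF0 = 11110000 → 4-byte char #4 = F0 90 80 B9.
Offset 11: leading byte 0xF1 = 11110001 → 4-byte char #5 = F1 99 8B AB.
Leading byte 0xF1 = 11110001 matches 11110xxx → 4-byte sequence.
Byte 1: 0xF1 = 11110001, payload 001 (3 bits).
Byte 2: 0x99 = 10011001 (10xxxxxx ✓), payload 011001.
Byte 3: 0x8B = 10001011 (10xxxxxx ✓), payload 001011.
Byte 4: 0xAB = 10101011 (10xxxxxx ✓), payload 101011.
Concatenate: 001011001001011101011 = 0x592EB (21 bits → U+592EB).

U+592EB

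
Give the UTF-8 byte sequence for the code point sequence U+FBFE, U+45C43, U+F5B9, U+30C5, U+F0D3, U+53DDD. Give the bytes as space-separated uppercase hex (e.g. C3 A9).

EF AF BE F1 85 B1 83 EF 96 B9 E3 83 85 EF 83 93 F1 93 B7 9D

U+FBFE: 3-byte form → EF AF BE.
U+45C43: 4-byte form → F1 85 B1 83.
U+F5B9: 3-byte form → EF 96 B9.
U+30C5: 3-byte form → E3 83 85.
U+F0D3: 3-byte form → EF 83 93.
U+53DDD: 4-byte form → F1 93 B7 9D.
Concatenated (20 bytes): EF AF BE F1 85 B1 83 EF 96 B9 E3 83 85 EF 83 93 F1 93 B7 9D.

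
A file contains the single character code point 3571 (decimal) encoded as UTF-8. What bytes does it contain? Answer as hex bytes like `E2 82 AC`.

E0 B7 B3

U+0DF3 = 0xDF3 = 3571 decimal. In range U+0800–U+FFFF → 3-byte form: 1110xxxx 10xxxxxx 10xxxxxx.
Binary (16 bits): 0000110111110011.
Split 4+6+6: 0000 | 110111 | 110011.
Byte 1: 11100000 = 0xE0.
Byte 2: 10110111 = 0xB7.
Byte 3: 10110011 = 0xB3.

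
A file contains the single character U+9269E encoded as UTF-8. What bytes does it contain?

U+9269E = 0x9269E = 599710 decimal. In range U+10000–U+10FFFF → 4-byte form: 11110xxx 10xxxxxx 10xxxxxx 10xxxxxx.
Binary (21 bits): 010010010011010011110.
Split 3+6+6+6: 010 | 010010 | 011010 | 011110.
Byte 1: 11110010 = 0xF2.
Byte 2: 10010010 = 0x92.
Byte 3: 10011010 = 0x9A.
Byte 4: 10011110 = 0x9E.

F2 92 9A 9E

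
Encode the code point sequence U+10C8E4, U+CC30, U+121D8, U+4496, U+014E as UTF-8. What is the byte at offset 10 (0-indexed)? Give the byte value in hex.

0x98

U+10C8E4 → 4-byte form F4 8C A3 A4 at offsets 0–3.
U+CC30 → 3-byte form EC B0 B0 at offsets 4–6.
U+121D8 → 4-byte form F0 92 87 98 at offsets 7–10.
Offset 10 falls in char 3's range; it's byte 4 of F0 92 87 98 = 0x98.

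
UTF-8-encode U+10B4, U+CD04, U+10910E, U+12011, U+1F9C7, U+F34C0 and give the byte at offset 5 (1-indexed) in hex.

1-indexed offset 5 is 0-indexed offset 4.
U+10B4 → 3-byte form E1 82 B4 at offsets 0–2.
U+CD04 → 3-byte form EC B4 84 at offsets 3–5.
Offset 4 falls in char 2's range; it's byte 2 of EC B4 84 = 0xB4.

0xB4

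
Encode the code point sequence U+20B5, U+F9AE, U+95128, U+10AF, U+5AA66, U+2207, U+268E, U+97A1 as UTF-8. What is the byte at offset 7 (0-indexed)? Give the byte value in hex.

0x95

U+20B5 → 3-byte form E2 82 B5 at offsets 0–2.
U+F9AE → 3-byte form EF A6 AE at offsets 3–5.
U+95128 → 4-byte form F2 95 84 A8 at offsets 6–9.
Offset 7 falls in char 3's range; it's byte 2 of F2 95 84 A8 = 0x95.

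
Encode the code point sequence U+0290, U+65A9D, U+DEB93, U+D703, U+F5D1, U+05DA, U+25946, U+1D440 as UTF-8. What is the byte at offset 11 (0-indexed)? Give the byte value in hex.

0x9C

U+0290 → 2-byte form CA 90 at offsets 0–1.
U+65A9D → 4-byte form F1 A5 AA 9D at offsets 2–5.
U+DEB93 → 4-byte form F3 9E AE 93 at offsets 6–9.
U+D703 → 3-byte form ED 9C 83 at offsets 10–12.
Offset 11 falls in char 4's range; it's byte 2 of ED 9C 83 = 0x9C.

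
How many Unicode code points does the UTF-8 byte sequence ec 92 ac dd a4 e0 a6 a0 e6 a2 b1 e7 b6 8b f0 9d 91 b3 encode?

6

Byte at offset 0: 0xEC = 11101100 → 3-byte char (#1). Advance 3.
Byte at offset 3: 0xDD = 11011101 → 2-byte char (#2). Advance 2.
Byte at offset 5: 0xE0 = 11100000 → 3-byte char (#3). Advance 3.
Byte at offset 8: 0xE6 = 11100110 → 3-byte char (#4). Advance 3.
Byte at offset 11: 0xE7 = 11100111 → 3-byte char (#5). Advance 3.
Byte at offset 14: 0xF0 = 11110000 → 4-byte char (#6). Advance 4.
Reached end at offset 18 after 6 code points.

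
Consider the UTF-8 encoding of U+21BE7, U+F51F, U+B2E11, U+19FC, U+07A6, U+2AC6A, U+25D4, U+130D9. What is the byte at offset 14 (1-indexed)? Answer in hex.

1-indexed offset 14 is 0-indexed offset 13.
U+21BE7 → 4-byte form F0 A1 AF A7 at offsets 0–3.
U+F51F → 3-byte form EF 94 9F at offsets 4–6.
U+B2E11 → 4-byte form F2 B2 B8 91 at offsets 7–10.
U+19FC → 3-byte form E1 A7 BC at offsets 11–13.
Offset 13 falls in char 4's range; it's byte 3 of E1 A7 BC = 0xBC.

0xBC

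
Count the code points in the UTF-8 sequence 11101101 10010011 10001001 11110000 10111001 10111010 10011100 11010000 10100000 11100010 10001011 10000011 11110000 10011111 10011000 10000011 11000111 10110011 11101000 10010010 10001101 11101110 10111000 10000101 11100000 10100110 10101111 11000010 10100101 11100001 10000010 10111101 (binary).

Byte at offset 0: 0xED = 11101101 → 3-byte char (#1). Advance 3.
Byte at offset 3: 0xF0 = 11110000 → 4-byte char (#2). Advance 4.
Byte at offset 7: 0xD0 = 11010000 → 2-byte char (#3). Advance 2.
Byte at offset 9: 0xE2 = 11100010 → 3-byte char (#4). Advance 3.
Byte at offset 12: 0xF0 = 11110000 → 4-byte char (#5). Advance 4.
Byte at offset 16: 0xC7 = 11000111 → 2-byte char (#6). Advance 2.
Byte at offset 18: 0xE8 = 11101000 → 3-byte char (#7). Advance 3.
Byte at offset 21: 0xEE = 11101110 → 3-byte char (#8). Advance 3.
Byte at offset 24: 0xE0 = 11100000 → 3-byte char (#9). Advance 3.
Byte at offset 27: 0xC2 = 11000010 → 2-byte char (#10). Advance 2.
Byte at offset 29: 0xE1 = 11100001 → 3-byte char (#11). Advance 3.
Reached end at offset 32 after 11 code points.

11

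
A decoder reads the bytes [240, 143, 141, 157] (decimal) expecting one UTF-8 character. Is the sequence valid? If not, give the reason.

invalid (overlong encoding)

Leading byte 0xF0 = 11110000 → 4-byte form.
Continuation bytes all match 10xxxxxx. Payload decodes to 0xF35D.
But 0xF35D < 0x10000, the minimum for a 4-byte sequence — this is an overlong encoding.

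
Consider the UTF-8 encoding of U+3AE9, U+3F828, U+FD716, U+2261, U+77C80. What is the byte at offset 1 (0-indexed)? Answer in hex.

0xAB

U+3AE9 → 3-byte form E3 AB A9 at offsets 0–2.
Offset 1 falls in char 1's range; it's byte 2 of E3 AB A9 = 0xAB.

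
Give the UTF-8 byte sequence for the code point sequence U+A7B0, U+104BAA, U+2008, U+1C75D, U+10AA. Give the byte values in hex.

EA 9E B0 F4 84 AE AA E2 80 88 F0 9C 9D 9D E1 82 AA

U+A7B0: 3-byte form → EA 9E B0.
U+104BAA: 4-byte form → F4 84 AE AA.
U+2008: 3-byte form → E2 80 88.
U+1C75D: 4-byte form → F0 9C 9D 9D.
U+10AA: 3-byte form → E1 82 AA.
Concatenated (17 bytes): EA 9E B0 F4 84 AE AA E2 80 88 F0 9C 9D 9D E1 82 AA.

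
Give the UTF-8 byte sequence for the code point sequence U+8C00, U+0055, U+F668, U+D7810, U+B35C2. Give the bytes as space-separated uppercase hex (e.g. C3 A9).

E8 B0 80 55 EF 99 A8 F3 97 A0 90 F2 B3 97 82

U+8C00: 3-byte form → E8 B0 80.
U+0055: 1-byte form → 55.
U+F668: 3-byte form → EF 99 A8.
U+D7810: 4-byte form → F3 97 A0 90.
U+B35C2: 4-byte form → F2 B3 97 82.
Concatenated (15 bytes): E8 B0 80 55 EF 99 A8 F3 97 A0 90 F2 B3 97 82.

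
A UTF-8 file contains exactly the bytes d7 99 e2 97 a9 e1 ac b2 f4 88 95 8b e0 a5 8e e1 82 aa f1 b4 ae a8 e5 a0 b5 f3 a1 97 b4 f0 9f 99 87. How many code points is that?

10

Byte at offset 0: 0xD7 = 11010111 → 2-byte char (#1). Advance 2.
Byte at offset 2: 0xE2 = 11100010 → 3-byte char (#2). Advance 3.
Byte at offset 5: 0xE1 = 11100001 → 3-byte char (#3). Advance 3.
Byte at offset 8: 0xF4 = 11110100 → 4-byte char (#4). Advance 4.
Byte at offset 12: 0xE0 = 11100000 → 3-byte char (#5). Advance 3.
Byte at offset 15: 0xE1 = 11100001 → 3-byte char (#6). Advance 3.
Byte at offset 18: 0xF1 = 11110001 → 4-byte char (#7). Advance 4.
Byte at offset 22: 0xE5 = 11100101 → 3-byte char (#8). Advance 3.
Byte at offset 25: 0xF3 = 11110011 → 4-byte char (#9). Advance 4.
Byte at offset 29: 0xF0 = 11110000 → 4-byte char (#10). Advance 4.
Reached end at offset 33 after 10 code points.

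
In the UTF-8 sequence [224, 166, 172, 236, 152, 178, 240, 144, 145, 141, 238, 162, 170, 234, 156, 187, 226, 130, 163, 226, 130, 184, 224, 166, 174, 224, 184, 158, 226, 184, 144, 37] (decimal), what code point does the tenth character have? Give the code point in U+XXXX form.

U+2E10

Offset 0: leading byte 0xE0 = 11100000 → 3-byte char #1 = E0 A6 AC.
Offset 3: leading byte 0xEC = 11101100 → 3-byte char #2 = EC 98 B2.
Offset 6: leading byte 0xF0 = 11110000 → 4-byte char #3 = F0 90 91 8D.
Offset 10: leading byte 0xEE = 11101110 → 3-byte char #4 = EE A2 AA.
Offset 13: leading byte 0xEA = 11101010 → 3-byte char #5 = EA 9C BB.
Offset 16: leading byte 0xE2 = 11100010 → 3-byte char #6 = E2 82 A3.
Offset 19: leading byte 0xE2 = 11100010 → 3-byte char #7 = E2 82 B8.
Offset 22: leading byte 0xE0 = 11100000 → 3-byte char #8 = E0 A6 AE.
Offset 25: leading byte 0xE0 = 11100000 → 3-byte char #9 = E0 B8 9E.
Offset 28: leading byte 0xE2 = 11100010 → 3-byte char #10 = E2 B8 90.
Leading byte 0xE2 = 11100010 matches 1110xxxx → 3-byte sequence.
Byte 1: 0xE2 = 11100010, payload 0010 (4 bits).
Byte 2: 0xB8 = 10111000 (10xxxxxx ✓), payload 111000.
Byte 3: 0x90 = 10010000 (10xxxxxx ✓), payload 010000.
Concatenate: 0010111000010000 = 0x2E10 (16 bits → U+2E10).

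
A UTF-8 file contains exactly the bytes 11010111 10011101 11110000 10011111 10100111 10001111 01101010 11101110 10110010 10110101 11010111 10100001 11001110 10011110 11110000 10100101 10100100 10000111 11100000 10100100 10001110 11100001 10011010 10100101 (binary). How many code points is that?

Byte at offset 0: 0xD7 = 11010111 → 2-byte char (#1). Advance 2.
Byte at offset 2: 0xF0 = 11110000 → 4-byte char (#2). Advance 4.
Byte at offset 6: 0x6A = 01101010 → 1-byte char (#3). Advance 1.
Byte at offset 7: 0xEE = 11101110 → 3-byte char (#4). Advance 3.
Byte at offset 10: 0xD7 = 11010111 → 2-byte char (#5). Advance 2.
Byte at offset 12: 0xCE = 11001110 → 2-byte char (#6). Advance 2.
Byte at offset 14: 0xF0 = 11110000 → 4-byte char (#7). Advance 4.
Byte at offset 18: 0xE0 = 11100000 → 3-byte char (#8). Advance 3.
Byte at offset 21: 0xE1 = 11100001 → 3-byte char (#9). Advance 3.
Reached end at offset 24 after 9 code points.

9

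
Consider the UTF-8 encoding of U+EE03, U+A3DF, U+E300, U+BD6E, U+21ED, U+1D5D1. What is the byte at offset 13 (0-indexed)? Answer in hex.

0x87

U+EE03 → 3-byte form EE B8 83 at offsets 0–2.
U+A3DF → 3-byte form EA 8F 9F at offsets 3–5.
U+E300 → 3-byte form EE 8C 80 at offsets 6–8.
U+BD6E → 3-byte form EB B5 AE at offsets 9–11.
U+21ED → 3-byte form E2 87 AD at offsets 12–14.
Offset 13 falls in char 5's range; it's byte 2 of E2 87 AD = 0x87.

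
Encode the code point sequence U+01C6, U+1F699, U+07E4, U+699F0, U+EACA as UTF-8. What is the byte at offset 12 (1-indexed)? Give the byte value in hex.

1-indexed offset 12 is 0-indexed offset 11.
U+01C6 → 2-byte form C7 86 at offsets 0–1.
U+1F699 → 4-byte form F0 9F 9A 99 at offsets 2–5.
U+07E4 → 2-byte form DF A4 at offsets 6–7.
U+699F0 → 4-byte form F1 A9 A7 B0 at offsets 8–11.
Offset 11 falls in char 4's range; it's byte 4 of F1 A9 A7 B0 = 0xB0.

0xB0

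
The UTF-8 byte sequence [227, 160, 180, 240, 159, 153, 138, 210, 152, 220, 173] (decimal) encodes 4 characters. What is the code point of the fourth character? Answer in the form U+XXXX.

U+072D

Offset 0: leading byte 0xE3 = 11100011 → 3-byte char #1 = E3 A0 B4.
Offset 3: leading byte 0xF0 = 11110000 → 4-byte char #2 = F0 9F 99 8A.
Offset 7: leading byte 0xD2 = 11010010 → 2-byte char #3 = D2 98.
Offset 9: leading byte 0xDC = 11011100 → 2-byte char #4 = DC AD.
Leading byte 0xDC = 11011100 matches 110xxxxx → 2-byte sequence.
Byte 1: 0xDC = 11011100, payload 11100 (5 bits).
Byte 2: 0xAD = 10101101 (10xxxxxx ✓), payload 101101.
Concatenate: 11100101101 = 0x72D (11 bits → U+072D).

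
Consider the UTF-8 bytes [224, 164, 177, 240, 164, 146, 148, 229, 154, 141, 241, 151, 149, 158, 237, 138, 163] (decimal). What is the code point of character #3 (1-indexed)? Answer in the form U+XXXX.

Offset 0: leading byte 0xE0 = 11100000 → 3-byte char #1 = E0 A4 B1.
Offset 3: leading byte 0xF0 = 11110000 → 4-byte char #2 = F0 A4 92 94.
Offset 7: leading byte 0xE5 = 11100101 → 3-byte char #3 = E5 9A 8D.
Leading byte 0xE5 = 11100101 matches 1110xxxx → 3-byte sequence.
Byte 1: 0xE5 = 11100101, payload 0101 (4 bits).
Byte 2: 0x9A = 10011010 (10xxxxxx ✓), payload 011010.
Byte 3: 0x8D = 10001101 (10xxxxxx ✓), payload 001101.
Concatenate: 0101011010001101 = 0x568D (16 bits → U+568D).

U+568D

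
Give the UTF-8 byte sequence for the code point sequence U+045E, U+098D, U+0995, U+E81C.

U+045E: 2-byte form → D1 9E.
U+098D: 3-byte form → E0 A6 8D.
U+0995: 3-byte form → E0 A6 95.
U+E81C: 3-byte form → EE A0 9C.
Concatenated (11 bytes): D1 9E E0 A6 8D E0 A6 95 EE A0 9C.

D1 9E E0 A6 8D E0 A6 95 EE A0 9C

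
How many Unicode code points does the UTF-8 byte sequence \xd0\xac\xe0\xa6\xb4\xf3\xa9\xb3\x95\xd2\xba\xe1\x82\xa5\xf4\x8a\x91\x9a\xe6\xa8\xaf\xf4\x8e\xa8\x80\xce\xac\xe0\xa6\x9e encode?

Byte at offset 0: 0xD0 = 11010000 → 2-byte char (#1). Advance 2.
Byte at offset 2: 0xE0 = 11100000 → 3-byte char (#2). Advance 3.
Byte at offset 5: 0xF3 = 11110011 → 4-byte char (#3). Advance 4.
Byte at offset 9: 0xD2 = 11010010 → 2-byte char (#4). Advance 2.
Byte at offset 11: 0xE1 = 11100001 → 3-byte char (#5). Advance 3.
Byte at offset 14: 0xF4 = 11110100 → 4-byte char (#6). Advance 4.
Byte at offset 18: 0xE6 = 11100110 → 3-byte char (#7). Advance 3.
Byte at offset 21: 0xF4 = 11110100 → 4-byte char (#8). Advance 4.
Byte at offset 25: 0xCE = 11001110 → 2-byte char (#9). Advance 2.
Byte at offset 27: 0xE0 = 11100000 → 3-byte char (#10). Advance 3.
Reached end at offset 30 after 10 code points.

10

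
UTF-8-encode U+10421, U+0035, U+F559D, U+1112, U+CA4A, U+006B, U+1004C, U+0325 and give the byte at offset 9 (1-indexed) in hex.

1-indexed offset 9 is 0-indexed offset 8.
U+10421 → 4-byte form F0 90 90 A1 at offsets 0–3.
U+0035 → 1-byte form 35 at offsets 4–4.
U+F559D → 4-byte form F3 B5 96 9D at offsets 5–8.
Offset 8 falls in char 3's range; it's byte 4 of F3 B5 96 9D = 0x9D.

0x9D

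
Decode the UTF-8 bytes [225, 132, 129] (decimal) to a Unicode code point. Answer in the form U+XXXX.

U+1101

Leading byte 0xE1 = 11100001 matches 1110xxxx → 3-byte sequence.
Byte 1: 0xE1 = 11100001, payload 0001 (4 bits).
Byte 2: 0x84 = 10000100 (10xxxxxx ✓), payload 000100.
Byte 3: 0x81 = 10000001 (10xxxxxx ✓), payload 000001.
Concatenate: 0001000100000001 = 0x1101 (16 bits → U+1101).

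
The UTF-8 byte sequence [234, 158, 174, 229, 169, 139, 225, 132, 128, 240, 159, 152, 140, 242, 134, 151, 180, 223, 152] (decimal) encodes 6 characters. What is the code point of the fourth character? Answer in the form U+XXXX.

Offset 0: leading byte 0xEA = 11101010 → 3-byte char #1 = EA 9E AE.
Offset 3: leading byte 0xE5 = 11100101 → 3-byte char #2 = E5 A9 8B.
Offset 6: leading byte 0xE1 = 11100001 → 3-byte char #3 = E1 84 80.
Offset 9: leading byte 0xF0 = 11110000 → 4-byte char #4 = F0 9F 98 8C.
Leading byte 0xF0 = 11110000 matches 11110xxx → 4-byte sequence.
Byte 1: 0xF0 = 11110000, payload 000 (3 bits).
Byte 2: 0x9F = 10011111 (10xxxxxx ✓), payload 011111.
Byte 3: 0x98 = 10011000 (10xxxxxx ✓), payload 011000.
Byte 4: 0x8C = 10001100 (10xxxxxx ✓), payload 001100.
Concatenate: 000011111011000001100 = 0x1F60C (21 bits → U+1F60C).

U+1F60C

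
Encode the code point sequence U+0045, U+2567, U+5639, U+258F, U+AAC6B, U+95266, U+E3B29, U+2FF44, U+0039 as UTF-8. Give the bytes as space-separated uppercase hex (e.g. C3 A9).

U+0045: 1-byte form → 45.
U+2567: 3-byte form → E2 95 A7.
U+5639: 3-byte form → E5 98 B9.
U+258F: 3-byte form → E2 96 8F.
U+AAC6B: 4-byte form → F2 AA B1 AB.
U+95266: 4-byte form → F2 95 89 A6.
U+E3B29: 4-byte form → F3 A3 AC A9.
U+2FF44: 4-byte form → F0 AF BD 84.
U+0039: 1-byte form → 39.
Concatenated (27 bytes): 45 E2 95 A7 E5 98 B9 E2 96 8F F2 AA B1 AB F2 95 89 A6 F3 A3 AC A9 F0 AF BD 84 39.

45 E2 95 A7 E5 98 B9 E2 96 8F F2 AA B1 AB F2 95 89 A6 F3 A3 AC A9 F0 AF BD 84 39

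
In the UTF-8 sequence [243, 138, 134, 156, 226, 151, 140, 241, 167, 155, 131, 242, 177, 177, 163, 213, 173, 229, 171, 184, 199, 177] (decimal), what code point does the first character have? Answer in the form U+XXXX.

U+CA19C

Offset 0: leading byte 0xF3 = 11110011 → 4-byte char #1 = F3 8A 86 9C.
Leading byte 0xF3 = 11110011 matches 11110xxx → 4-byte sequence.
Byte 1: 0xF3 = 11110011, payload 011 (3 bits).
Byte 2: 0x8A = 10001010 (10xxxxxx ✓), payload 001010.
Byte 3: 0x86 = 10000110 (10xxxxxx ✓), payload 000110.
Byte 4: 0x9C = 10011100 (10xxxxxx ✓), payload 011100.
Concatenate: 011001010000110011100 = 0xCA19C (21 bits → U+CA19C).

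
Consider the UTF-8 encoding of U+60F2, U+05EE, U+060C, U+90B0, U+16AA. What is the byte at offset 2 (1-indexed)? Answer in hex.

0x83

1-indexed offset 2 is 0-indexed offset 1.
U+60F2 → 3-byte form E6 83 B2 at offsets 0–2.
Offset 1 falls in char 1's range; it's byte 2 of E6 83 B2 = 0x83.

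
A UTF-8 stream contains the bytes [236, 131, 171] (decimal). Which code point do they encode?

U+C0EB

Leading byte 0xEC = 11101100 matches 1110xxxx → 3-byte sequence.
Byte 1: 0xEC = 11101100, payload 1100 (4 bits).
Byte 2: 0x83 = 10000011 (10xxxxxx ✓), payload 000011.
Byte 3: 0xAB = 10101011 (10xxxxxx ✓), payload 101011.
Concatenate: 1100000011101011 = 0xC0EB (16 bits → U+C0EB).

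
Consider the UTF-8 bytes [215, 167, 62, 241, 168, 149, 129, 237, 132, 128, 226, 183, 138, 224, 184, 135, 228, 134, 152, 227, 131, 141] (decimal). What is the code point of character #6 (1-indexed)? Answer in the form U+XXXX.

U+0E07

Offset 0: leading byte 0xD7 = 11010111 → 2-byte char #1 = D7 A7.
Offset 2: leading byte 0x3E = 00111110 → 1-byte char #2 = 3E.
Offset 3: leading byte 0xF1 = 11110001 → 4-byte char #3 = F1 A8 95 81.
Offset 7: leading byte 0xED = 11101101 → 3-byte char #4 = ED 84 80.
Offset 10: leading byte 0xE2 = 11100010 → 3-byte char #5 = E2 B7 8A.
Offset 13: leading byte 0xE0 = 11100000 → 3-byte char #6 = E0 B8 87.
Leading byte 0xE0 = 11100000 matches 1110xxxx → 3-byte sequence.
Byte 1: 0xE0 = 11100000, payload 0000 (4 bits).
Byte 2: 0xB8 = 10111000 (10xxxxxx ✓), payload 111000.
Byte 3: 0x87 = 10000111 (10xxxxxx ✓), payload 000111.
Concatenate: 0000111000000111 = 0xE07 (16 bits → U+0E07).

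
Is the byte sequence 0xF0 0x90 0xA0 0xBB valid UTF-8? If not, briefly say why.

valid

Leading byte 0xF0 = 11110000 → 4-byte form.
Continuation bytes 0x90=10010000, 0xA0=10100000, 0xBB=10111011 all match 10xxxxxx.
Decoded value 0x1083B is ≥ 0x10000 (shortest form) and not a surrogate.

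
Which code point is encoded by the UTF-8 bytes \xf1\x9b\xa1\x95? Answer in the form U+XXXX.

U+5B855

Leading byte 0xF1 = 11110001 matches 11110xxx → 4-byte sequence.
Byte 1: 0xF1 = 11110001, payload 001 (3 bits).
Byte 2: 0x9B = 10011011 (10xxxxxx ✓), payload 011011.
Byte 3: 0xA1 = 10100001 (10xxxxxx ✓), payload 100001.
Byte 4: 0x95 = 10010101 (10xxxxxx ✓), payload 010101.
Concatenate: 001011011100001010101 = 0x5B855 (21 bits → U+5B855).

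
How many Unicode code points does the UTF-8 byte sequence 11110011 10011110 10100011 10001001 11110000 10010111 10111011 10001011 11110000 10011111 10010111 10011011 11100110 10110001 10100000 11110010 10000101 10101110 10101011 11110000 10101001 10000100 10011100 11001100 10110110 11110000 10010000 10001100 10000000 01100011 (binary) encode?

9

Byte at offset 0: 0xF3 = 11110011 → 4-byte char (#1). Advance 4.
Byte at offset 4: 0xF0 = 11110000 → 4-byte char (#2). Advance 4.
Byte at offset 8: 0xF0 = 11110000 → 4-byte char (#3). Advance 4.
Byte at offset 12: 0xE6 = 11100110 → 3-byte char (#4). Advance 3.
Byte at offset 15: 0xF2 = 11110010 → 4-byte char (#5). Advance 4.
Byte at offset 19: 0xF0 = 11110000 → 4-byte char (#6). Advance 4.
Byte at offset 23: 0xCC = 11001100 → 2-byte char (#7). Advance 2.
Byte at offset 25: 0xF0 = 11110000 → 4-byte char (#8). Advance 4.
Byte at offset 29: 0x63 = 01100011 → 1-byte char (#9). Advance 1.
Reached end at offset 30 after 9 code points.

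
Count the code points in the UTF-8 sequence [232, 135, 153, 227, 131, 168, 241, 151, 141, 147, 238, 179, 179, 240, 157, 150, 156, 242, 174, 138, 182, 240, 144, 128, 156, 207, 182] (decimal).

8

Byte at offset 0: 0xE8 = 11101000 → 3-byte char (#1). Advance 3.
Byte at offset 3: 0xE3 = 11100011 → 3-byte char (#2). Advance 3.
Byte at offset 6: 0xF1 = 11110001 → 4-byte char (#3). Advance 4.
Byte at offset 10: 0xEE = 11101110 → 3-byte char (#4). Advance 3.
Byte at offset 13: 0xF0 = 11110000 → 4-byte char (#5). Advance 4.
Byte at offset 17: 0xF2 = 11110010 → 4-byte char (#6). Advance 4.
Byte at offset 21: 0xF0 = 11110000 → 4-byte char (#7). Advance 4.
Byte at offset 25: 0xCF = 11001111 → 2-byte char (#8). Advance 2.
Reached end at offset 27 after 8 code points.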